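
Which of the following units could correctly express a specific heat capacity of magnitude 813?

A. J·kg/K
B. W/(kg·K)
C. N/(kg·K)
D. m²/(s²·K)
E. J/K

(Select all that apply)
D

specific heat capacity has SI base units: m^2 / (s^2 * K)

Checking each option against m^2 / (s^2 * K):
  A. J·kg/K: ✗ does not match
  B. W/(kg·K): ✗ does not match
  C. N/(kg·K): ✗ does not match
  D. m²/(s²·K): ✓ matches
  E. J/K: ✗ does not match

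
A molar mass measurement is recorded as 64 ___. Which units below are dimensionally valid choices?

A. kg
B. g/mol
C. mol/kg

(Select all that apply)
B

molar mass has SI base units: kg / mol

Checking each option against kg / mol:
  A. kg: ✗ does not match
  B. g/mol: ✓ matches
  C. mol/kg: ✗ does not match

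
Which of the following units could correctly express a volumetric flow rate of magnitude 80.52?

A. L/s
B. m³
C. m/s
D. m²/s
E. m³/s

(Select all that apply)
A, E

volumetric flow rate has SI base units: m^3 / s

Checking each option against m^3 / s:
  A. L/s: ✓ matches
  B. m³: ✗ does not match
  C. m/s: ✗ does not match
  D. m²/s: ✗ does not match
  E. m³/s: ✓ matches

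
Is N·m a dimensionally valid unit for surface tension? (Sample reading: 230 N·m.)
No

surface tension has SI base units: kg / s^2
N·m does NOT reduce to kg / s^2; a valid unit for surface tension would be e.g. N/m.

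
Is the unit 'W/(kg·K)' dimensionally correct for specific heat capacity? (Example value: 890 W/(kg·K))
No

specific heat capacity has SI base units: m^2 / (s^2 * K)
W/(kg·K) does NOT reduce to m^2 / (s^2 * K); a valid unit for specific heat capacity would be e.g. J/(kg·K).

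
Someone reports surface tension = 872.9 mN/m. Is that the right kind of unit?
Yes

surface tension has SI base units: kg / s^2
mN/m reduces to the same SI base units, so it is a valid unit for surface tension.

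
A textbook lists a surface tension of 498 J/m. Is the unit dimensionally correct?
No

surface tension has SI base units: kg / s^2
J/m does NOT reduce to kg / s^2; a valid unit for surface tension would be e.g. N/m.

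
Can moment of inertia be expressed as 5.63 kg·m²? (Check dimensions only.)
Yes

moment of inertia has SI base units: kg * m^2
kg·m² reduces to the same SI base units, so it is a valid unit for moment of inertia.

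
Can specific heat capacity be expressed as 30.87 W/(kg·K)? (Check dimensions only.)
No

specific heat capacity has SI base units: m^2 / (s^2 * K)
W/(kg·K) does NOT reduce to m^2 / (s^2 * K); a valid unit for specific heat capacity would be e.g. J/(kg·K).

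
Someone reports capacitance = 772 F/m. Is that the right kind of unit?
No

capacitance has SI base units: A^2 * s^4 / (kg * m^2)
F/m does NOT reduce to A^2 * s^4 / (kg * m^2); a valid unit for capacitance would be e.g. F.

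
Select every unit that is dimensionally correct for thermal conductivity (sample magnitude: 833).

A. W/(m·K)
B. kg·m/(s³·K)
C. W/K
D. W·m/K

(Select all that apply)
A, B

thermal conductivity has SI base units: kg * m / (s^3 * K)

Checking each option against kg * m / (s^3 * K):
  A. W/(m·K): ✓ matches
  B. kg·m/(s³·K): ✓ matches
  C. W/K: ✗ does not match
  D. W·m/K: ✗ does not match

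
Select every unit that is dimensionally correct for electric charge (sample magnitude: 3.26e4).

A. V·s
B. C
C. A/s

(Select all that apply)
B

electric charge has SI base units: A * s

Checking each option against A * s:
  A. V·s: ✗ does not match
  B. C: ✓ matches
  C. A/s: ✗ does not match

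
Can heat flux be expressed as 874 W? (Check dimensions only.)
No

heat flux has SI base units: kg / s^3
W does NOT reduce to kg / s^3; a valid unit for heat flux would be e.g. W/m².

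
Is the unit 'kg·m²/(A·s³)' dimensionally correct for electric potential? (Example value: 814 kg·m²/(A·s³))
Yes

electric potential has SI base units: kg * m^2 / (A * s^3)
kg·m²/(A·s³) reduces to the same SI base units, so it is a valid unit for electric potential.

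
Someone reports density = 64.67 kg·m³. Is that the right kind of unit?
No

density has SI base units: kg / m^3
kg·m³ does NOT reduce to kg / m^3; a valid unit for density would be e.g. kg/m³.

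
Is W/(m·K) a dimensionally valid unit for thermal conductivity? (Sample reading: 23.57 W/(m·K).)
Yes

thermal conductivity has SI base units: kg * m / (s^3 * K)
W/(m·K) reduces to the same SI base units, so it is a valid unit for thermal conductivity.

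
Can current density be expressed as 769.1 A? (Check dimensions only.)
No

current density has SI base units: A / m^2
A does NOT reduce to A / m^2; a valid unit for current density would be e.g. A/m².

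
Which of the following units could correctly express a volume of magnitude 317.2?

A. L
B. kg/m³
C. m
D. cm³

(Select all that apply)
A, D

volume has SI base units: m^3

Checking each option against m^3:
  A. L: ✓ matches
  B. kg/m³: ✗ does not match
  C. m: ✗ does not match
  D. cm³: ✓ matches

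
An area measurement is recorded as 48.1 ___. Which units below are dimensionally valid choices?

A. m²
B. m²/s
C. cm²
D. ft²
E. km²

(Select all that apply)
A, C, D, E

area has SI base units: m^2

Checking each option against m^2:
  A. m²: ✓ matches
  B. m²/s: ✗ does not match
  C. cm²: ✓ matches
  D. ft²: ✓ matches
  E. km²: ✓ matches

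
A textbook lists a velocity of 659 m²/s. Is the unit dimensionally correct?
No

velocity has SI base units: m / s
m²/s does NOT reduce to m / s; a valid unit for velocity would be e.g. m/s.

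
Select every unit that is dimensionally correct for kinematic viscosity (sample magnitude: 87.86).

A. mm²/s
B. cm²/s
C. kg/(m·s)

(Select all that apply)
A, B

kinematic viscosity has SI base units: m^2 / s

Checking each option against m^2 / s:
  A. mm²/s: ✓ matches
  B. cm²/s: ✓ matches
  C. kg/(m·s): ✗ does not match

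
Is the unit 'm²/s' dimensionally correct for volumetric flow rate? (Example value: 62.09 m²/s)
No

volumetric flow rate has SI base units: m^3 / s
m²/s does NOT reduce to m^3 / s; a valid unit for volumetric flow rate would be e.g. m³/s.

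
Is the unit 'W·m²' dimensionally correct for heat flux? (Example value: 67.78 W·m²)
No

heat flux has SI base units: kg / s^3
W·m² does NOT reduce to kg / s^3; a valid unit for heat flux would be e.g. W/m².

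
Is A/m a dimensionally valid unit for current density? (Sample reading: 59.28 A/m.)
No

current density has SI base units: A / m^2
A/m does NOT reduce to A / m^2; a valid unit for current density would be e.g. A/m².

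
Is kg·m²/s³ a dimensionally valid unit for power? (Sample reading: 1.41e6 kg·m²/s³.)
Yes

power has SI base units: kg * m^2 / s^3
kg·m²/s³ reduces to the same SI base units, so it is a valid unit for power.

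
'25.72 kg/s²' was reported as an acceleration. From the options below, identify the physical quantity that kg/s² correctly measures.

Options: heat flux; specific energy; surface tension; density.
surface tension

acceleration should have units dimensionally equivalent to m / s^2 (e.g. m/s²).
The given unit 'kg/s²' reduces to kg / s^2. Of the listed options, that is the dimensionality of surface tension.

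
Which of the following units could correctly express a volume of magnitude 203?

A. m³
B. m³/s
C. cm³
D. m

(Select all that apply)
A, C

volume has SI base units: m^3

Checking each option against m^3:
  A. m³: ✓ matches
  B. m³/s: ✗ does not match
  C. cm³: ✓ matches
  D. m: ✗ does not match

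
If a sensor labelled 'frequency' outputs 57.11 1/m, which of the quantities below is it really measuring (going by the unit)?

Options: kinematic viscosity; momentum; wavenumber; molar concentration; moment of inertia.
wavenumber

frequency should have units dimensionally equivalent to 1 / s (e.g. Hz).
The given unit '1/m' reduces to 1 / m. Of the listed options, that is the dimensionality of wavenumber.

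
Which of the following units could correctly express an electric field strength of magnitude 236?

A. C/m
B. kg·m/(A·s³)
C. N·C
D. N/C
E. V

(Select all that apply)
B, D

electric field strength has SI base units: kg * m / (A * s^3)

Checking each option against kg * m / (A * s^3):
  A. C/m: ✗ does not match
  B. kg·m/(A·s³): ✓ matches
  C. N·C: ✗ does not match
  D. N/C: ✓ matches
  E. V: ✗ does not match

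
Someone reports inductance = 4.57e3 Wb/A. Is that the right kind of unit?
Yes

inductance has SI base units: kg * m^2 / (A^2 * s^2)
Wb/A reduces to the same SI base units, so it is a valid unit for inductance.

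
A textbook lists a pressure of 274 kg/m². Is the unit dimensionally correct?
No

pressure has SI base units: kg / (m * s^2)
kg/m² does NOT reduce to kg / (m * s^2); a valid unit for pressure would be e.g. Pa.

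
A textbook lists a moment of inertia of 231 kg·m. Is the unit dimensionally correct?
No

moment of inertia has SI base units: kg * m^2
kg·m does NOT reduce to kg * m^2; a valid unit for moment of inertia would be e.g. kg·m².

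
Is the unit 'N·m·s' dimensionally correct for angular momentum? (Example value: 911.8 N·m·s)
Yes

angular momentum has SI base units: kg * m^2 / s
N·m·s reduces to the same SI base units, so it is a valid unit for angular momentum.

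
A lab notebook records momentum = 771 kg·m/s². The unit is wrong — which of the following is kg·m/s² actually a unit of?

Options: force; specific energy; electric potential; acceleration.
force

momentum should have units dimensionally equivalent to kg * m / s (e.g. kg·m/s).
The given unit 'kg·m/s²' reduces to kg * m / s^2. Of the listed options, that is the dimensionality of force.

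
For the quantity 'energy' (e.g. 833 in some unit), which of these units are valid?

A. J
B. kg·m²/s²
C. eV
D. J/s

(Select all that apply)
A, B, C

energy has SI base units: kg * m^2 / s^2

Checking each option against kg * m^2 / s^2:
  A. J: ✓ matches
  B. kg·m²/s²: ✓ matches
  C. eV: ✓ matches
  D. J/s: ✗ does not match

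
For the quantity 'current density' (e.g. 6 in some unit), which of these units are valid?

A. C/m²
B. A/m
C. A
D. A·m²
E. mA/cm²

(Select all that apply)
E

current density has SI base units: A / m^2

Checking each option against A / m^2:
  A. C/m²: ✗ does not match
  B. A/m: ✗ does not match
  C. A: ✗ does not match
  D. A·m²: ✗ does not match
  E. mA/cm²: ✓ matches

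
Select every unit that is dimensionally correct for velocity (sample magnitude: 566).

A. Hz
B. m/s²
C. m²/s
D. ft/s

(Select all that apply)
D

velocity has SI base units: m / s

Checking each option against m / s:
  A. Hz: ✗ does not match
  B. m/s²: ✗ does not match
  C. m²/s: ✗ does not match
  D. ft/s: ✓ matches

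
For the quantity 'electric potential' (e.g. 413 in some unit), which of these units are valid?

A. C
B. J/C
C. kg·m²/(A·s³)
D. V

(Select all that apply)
B, C, D

electric potential has SI base units: kg * m^2 / (A * s^3)

Checking each option against kg * m^2 / (A * s^3):
  A. C: ✗ does not match
  B. J/C: ✓ matches
  C. kg·m²/(A·s³): ✓ matches
  D. V: ✓ matches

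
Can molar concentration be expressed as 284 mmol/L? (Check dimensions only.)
Yes

molar concentration has SI base units: mol / m^3
mmol/L reduces to the same SI base units, so it is a valid unit for molar concentration.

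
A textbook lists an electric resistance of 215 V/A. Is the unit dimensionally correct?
Yes

electric resistance has SI base units: kg * m^2 / (A^2 * s^3)
V/A reduces to the same SI base units, so it is a valid unit for electric resistance.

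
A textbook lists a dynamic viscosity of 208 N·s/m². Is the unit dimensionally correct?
Yes

dynamic viscosity has SI base units: kg / (m * s)
N·s/m² reduces to the same SI base units, so it is a valid unit for dynamic viscosity.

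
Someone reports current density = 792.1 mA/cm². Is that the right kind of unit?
Yes

current density has SI base units: A / m^2
mA/cm² reduces to the same SI base units, so it is a valid unit for current density.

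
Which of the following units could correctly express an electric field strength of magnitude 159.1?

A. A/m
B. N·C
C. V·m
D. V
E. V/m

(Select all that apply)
E

electric field strength has SI base units: kg * m / (A * s^3)

Checking each option against kg * m / (A * s^3):
  A. A/m: ✗ does not match
  B. N·C: ✗ does not match
  C. V·m: ✗ does not match
  D. V: ✗ does not match
  E. V/m: ✓ matches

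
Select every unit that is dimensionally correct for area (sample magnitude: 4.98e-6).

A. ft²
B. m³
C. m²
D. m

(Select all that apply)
A, C

area has SI base units: m^2

Checking each option against m^2:
  A. ft²: ✓ matches
  B. m³: ✗ does not match
  C. m²: ✓ matches
  D. m: ✗ does not match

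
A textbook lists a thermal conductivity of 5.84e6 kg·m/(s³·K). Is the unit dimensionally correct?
Yes

thermal conductivity has SI base units: kg * m / (s^3 * K)
kg·m/(s³·K) reduces to the same SI base units, so it is a valid unit for thermal conductivity.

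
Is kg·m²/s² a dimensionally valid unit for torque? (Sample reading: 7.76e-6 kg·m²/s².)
Yes

torque has SI base units: kg * m^2 / s^2
kg·m²/s² reduces to the same SI base units, so it is a valid unit for torque.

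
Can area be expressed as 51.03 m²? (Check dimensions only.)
Yes

area has SI base units: m^2
m² reduces to the same SI base units, so it is a valid unit for area.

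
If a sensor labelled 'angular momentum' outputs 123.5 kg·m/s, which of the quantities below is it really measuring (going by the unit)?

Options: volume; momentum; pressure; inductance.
momentum

angular momentum should have units dimensionally equivalent to kg * m^2 / s (e.g. kg·m²/s).
The given unit 'kg·m/s' reduces to kg * m / s. Of the listed options, that is the dimensionality of momentum.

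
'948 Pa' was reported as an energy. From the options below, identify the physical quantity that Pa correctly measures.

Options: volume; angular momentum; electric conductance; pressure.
pressure

energy should have units dimensionally equivalent to kg * m^2 / s^2 (e.g. J).
The given unit 'Pa' reduces to kg / (m * s^2). Of the listed options, that is the dimensionality of pressure.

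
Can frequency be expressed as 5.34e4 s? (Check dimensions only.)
No

frequency has SI base units: 1 / s
s does NOT reduce to 1 / s; a valid unit for frequency would be e.g. Hz.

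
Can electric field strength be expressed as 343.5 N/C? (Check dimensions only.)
Yes

electric field strength has SI base units: kg * m / (A * s^3)
N/C reduces to the same SI base units, so it is a valid unit for electric field strength.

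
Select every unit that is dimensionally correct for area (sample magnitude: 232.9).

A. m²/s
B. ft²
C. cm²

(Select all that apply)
B, C

area has SI base units: m^2

Checking each option against m^2:
  A. m²/s: ✗ does not match
  B. ft²: ✓ matches
  C. cm²: ✓ matches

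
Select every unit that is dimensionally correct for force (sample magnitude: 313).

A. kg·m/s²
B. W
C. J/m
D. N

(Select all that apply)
A, C, D

force has SI base units: kg * m / s^2

Checking each option against kg * m / s^2:
  A. kg·m/s²: ✓ matches
  B. W: ✗ does not match
  C. J/m: ✓ matches
  D. N: ✓ matches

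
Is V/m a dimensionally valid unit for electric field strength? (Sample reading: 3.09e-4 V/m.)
Yes

electric field strength has SI base units: kg * m / (A * s^3)
V/m reduces to the same SI base units, so it is a valid unit for electric field strength.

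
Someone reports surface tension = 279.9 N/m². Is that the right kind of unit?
No

surface tension has SI base units: kg / s^2
N/m² does NOT reduce to kg / s^2; a valid unit for surface tension would be e.g. N/m.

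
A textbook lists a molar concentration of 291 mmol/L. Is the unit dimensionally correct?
Yes

molar concentration has SI base units: mol / m^3
mmol/L reduces to the same SI base units, so it is a valid unit for molar concentration.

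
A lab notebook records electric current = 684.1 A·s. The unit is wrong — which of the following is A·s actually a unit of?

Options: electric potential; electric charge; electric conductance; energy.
electric charge

electric current should have units dimensionally equivalent to A (e.g. A).
The given unit 'A·s' reduces to A * s. Of the listed options, that is the dimensionality of electric charge.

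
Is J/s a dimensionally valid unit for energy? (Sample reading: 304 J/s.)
No

energy has SI base units: kg * m^2 / s^2
J/s does NOT reduce to kg * m^2 / s^2; a valid unit for energy would be e.g. J.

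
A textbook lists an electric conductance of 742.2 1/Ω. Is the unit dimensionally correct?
Yes

electric conductance has SI base units: A^2 * s^3 / (kg * m^2)
1/Ω reduces to the same SI base units, so it is a valid unit for electric conductance.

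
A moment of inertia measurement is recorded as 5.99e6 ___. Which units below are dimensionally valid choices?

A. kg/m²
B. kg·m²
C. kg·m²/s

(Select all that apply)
B

moment of inertia has SI base units: kg * m^2

Checking each option against kg * m^2:
  A. kg/m²: ✗ does not match
  B. kg·m²: ✓ matches
  C. kg·m²/s: ✗ does not match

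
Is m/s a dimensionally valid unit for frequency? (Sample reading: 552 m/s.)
No

frequency has SI base units: 1 / s
m/s does NOT reduce to 1 / s; a valid unit for frequency would be e.g. Hz.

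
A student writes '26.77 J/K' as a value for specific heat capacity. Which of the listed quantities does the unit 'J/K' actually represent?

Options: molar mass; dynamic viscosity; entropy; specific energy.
entropy

specific heat capacity should have units dimensionally equivalent to m^2 / (s^2 * K) (e.g. J/(kg·K)).
The given unit 'J/K' reduces to kg * m^2 / (s^2 * K). Of the listed options, that is the dimensionality of entropy.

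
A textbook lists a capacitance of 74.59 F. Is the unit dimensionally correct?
Yes

capacitance has SI base units: A^2 * s^4 / (kg * m^2)
F reduces to the same SI base units, so it is a valid unit for capacitance.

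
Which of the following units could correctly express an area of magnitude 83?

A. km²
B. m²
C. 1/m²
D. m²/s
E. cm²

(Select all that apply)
A, B, E

area has SI base units: m^2

Checking each option against m^2:
  A. km²: ✓ matches
  B. m²: ✓ matches
  C. 1/m²: ✗ does not match
  D. m²/s: ✗ does not match
  E. cm²: ✓ matches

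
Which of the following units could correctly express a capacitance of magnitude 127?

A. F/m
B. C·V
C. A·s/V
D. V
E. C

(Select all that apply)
C

capacitance has SI base units: A^2 * s^4 / (kg * m^2)

Checking each option against A^2 * s^4 / (kg * m^2):
  A. F/m: ✗ does not match
  B. C·V: ✗ does not match
  C. A·s/V: ✓ matches
  D. V: ✗ does not match
  E. C: ✗ does not match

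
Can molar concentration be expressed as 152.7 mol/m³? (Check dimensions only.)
Yes

molar concentration has SI base units: mol / m^3
mol/m³ reduces to the same SI base units, so it is a valid unit for molar concentration.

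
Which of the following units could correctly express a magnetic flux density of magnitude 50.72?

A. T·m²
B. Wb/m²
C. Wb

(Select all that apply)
B

magnetic flux density has SI base units: kg / (A * s^2)

Checking each option against kg / (A * s^2):
  A. T·m²: ✗ does not match
  B. Wb/m²: ✓ matches
  C. Wb: ✗ does not match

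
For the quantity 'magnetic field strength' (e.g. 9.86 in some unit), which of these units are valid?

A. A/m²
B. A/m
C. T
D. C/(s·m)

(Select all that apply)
B, D

magnetic field strength has SI base units: A / m

Checking each option against A / m:
  A. A/m²: ✗ does not match
  B. A/m: ✓ matches
  C. T: ✗ does not match
  D. C/(s·m): ✓ matches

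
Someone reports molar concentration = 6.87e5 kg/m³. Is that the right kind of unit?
No

molar concentration has SI base units: mol / m^3
kg/m³ does NOT reduce to mol / m^3; a valid unit for molar concentration would be e.g. mol/m³.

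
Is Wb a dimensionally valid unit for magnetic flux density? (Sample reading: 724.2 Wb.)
No

magnetic flux density has SI base units: kg / (A * s^2)
Wb does NOT reduce to kg / (A * s^2); a valid unit for magnetic flux density would be e.g. T.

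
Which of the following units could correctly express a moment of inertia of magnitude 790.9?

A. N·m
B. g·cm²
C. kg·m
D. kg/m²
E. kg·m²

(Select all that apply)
B, E

moment of inertia has SI base units: kg * m^2

Checking each option against kg * m^2:
  A. N·m: ✗ does not match
  B. g·cm²: ✓ matches
  C. kg·m: ✗ does not match
  D. kg/m²: ✗ does not match
  E. kg·m²: ✓ matches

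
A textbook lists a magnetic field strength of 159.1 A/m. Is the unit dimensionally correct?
Yes

magnetic field strength has SI base units: A / m
A/m reduces to the same SI base units, so it is a valid unit for magnetic field strength.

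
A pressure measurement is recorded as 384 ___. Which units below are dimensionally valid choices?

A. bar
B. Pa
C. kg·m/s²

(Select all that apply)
A, B

pressure has SI base units: kg / (m * s^2)

Checking each option against kg / (m * s^2):
  A. bar: ✓ matches
  B. Pa: ✓ matches
  C. kg·m/s²: ✗ does not match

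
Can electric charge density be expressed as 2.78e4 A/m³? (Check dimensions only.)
No

electric charge density has SI base units: A * s / m^3
A/m³ does NOT reduce to A * s / m^3; a valid unit for electric charge density would be e.g. C/m³.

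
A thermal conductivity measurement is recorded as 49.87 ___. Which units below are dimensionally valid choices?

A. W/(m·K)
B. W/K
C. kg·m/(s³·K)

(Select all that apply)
A, C

thermal conductivity has SI base units: kg * m / (s^3 * K)

Checking each option against kg * m / (s^3 * K):
  A. W/(m·K): ✓ matches
  B. W/K: ✗ does not match
  C. kg·m/(s³·K): ✓ matches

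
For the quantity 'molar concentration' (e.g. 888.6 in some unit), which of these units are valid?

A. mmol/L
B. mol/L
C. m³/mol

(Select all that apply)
A, B

molar concentration has SI base units: mol / m^3

Checking each option against mol / m^3:
  A. mmol/L: ✓ matches
  B. mol/L: ✓ matches
  C. m³/mol: ✗ does not match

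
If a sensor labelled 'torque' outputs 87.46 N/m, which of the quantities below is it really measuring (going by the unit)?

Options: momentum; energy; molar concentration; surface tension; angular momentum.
surface tension

torque should have units dimensionally equivalent to kg * m^2 / s^2 (e.g. N·m).
The given unit 'N/m' reduces to kg / s^2. Of the listed options, that is the dimensionality of surface tension.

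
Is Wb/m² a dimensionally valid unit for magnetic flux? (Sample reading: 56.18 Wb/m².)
No

magnetic flux has SI base units: kg * m^2 / (A * s^2)
Wb/m² does NOT reduce to kg * m^2 / (A * s^2); a valid unit for magnetic flux would be e.g. Wb.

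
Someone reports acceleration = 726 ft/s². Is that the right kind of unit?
Yes

acceleration has SI base units: m / s^2
ft/s² reduces to the same SI base units, so it is a valid unit for acceleration.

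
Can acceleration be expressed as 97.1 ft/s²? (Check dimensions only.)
Yes

acceleration has SI base units: m / s^2
ft/s² reduces to the same SI base units, so it is a valid unit for acceleration.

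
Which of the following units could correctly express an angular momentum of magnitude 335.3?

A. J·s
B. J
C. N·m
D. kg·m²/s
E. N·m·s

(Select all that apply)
A, D, E

angular momentum has SI base units: kg * m^2 / s

Checking each option against kg * m^2 / s:
  A. J·s: ✓ matches
  B. J: ✗ does not match
  C. N·m: ✗ does not match
  D. kg·m²/s: ✓ matches
  E. N·m·s: ✓ matches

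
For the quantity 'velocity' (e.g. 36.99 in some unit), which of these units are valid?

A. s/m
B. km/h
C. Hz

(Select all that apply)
B

velocity has SI base units: m / s

Checking each option against m / s:
  A. s/m: ✗ does not match
  B. km/h: ✓ matches
  C. Hz: ✗ does not match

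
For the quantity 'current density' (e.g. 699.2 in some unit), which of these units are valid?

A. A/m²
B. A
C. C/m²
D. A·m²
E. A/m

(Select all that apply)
A

current density has SI base units: A / m^2

Checking each option against A / m^2:
  A. A/m²: ✓ matches
  B. A: ✗ does not match
  C. C/m²: ✗ does not match
  D. A·m²: ✗ does not match
  E. A/m: ✗ does not match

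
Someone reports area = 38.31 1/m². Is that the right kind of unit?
No

area has SI base units: m^2
1/m² does NOT reduce to m^2; a valid unit for area would be e.g. m².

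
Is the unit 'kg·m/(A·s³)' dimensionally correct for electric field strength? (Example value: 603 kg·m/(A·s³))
Yes

electric field strength has SI base units: kg * m / (A * s^3)
kg·m/(A·s³) reduces to the same SI base units, so it is a valid unit for electric field strength.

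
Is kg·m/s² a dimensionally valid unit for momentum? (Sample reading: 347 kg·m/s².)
No

momentum has SI base units: kg * m / s
kg·m/s² does NOT reduce to kg * m / s; a valid unit for momentum would be e.g. kg·m/s.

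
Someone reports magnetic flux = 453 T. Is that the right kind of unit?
No

magnetic flux has SI base units: kg * m^2 / (A * s^2)
T does NOT reduce to kg * m^2 / (A * s^2); a valid unit for magnetic flux would be e.g. Wb.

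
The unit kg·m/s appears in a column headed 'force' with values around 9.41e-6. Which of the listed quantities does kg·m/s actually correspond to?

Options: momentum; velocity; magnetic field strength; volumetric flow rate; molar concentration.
momentum

force should have units dimensionally equivalent to kg * m / s^2 (e.g. N).
The given unit 'kg·m/s' reduces to kg * m / s. Of the listed options, that is the dimensionality of momentum.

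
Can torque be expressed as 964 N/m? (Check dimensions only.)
No

torque has SI base units: kg * m^2 / s^2
N/m does NOT reduce to kg * m^2 / s^2; a valid unit for torque would be e.g. N·m.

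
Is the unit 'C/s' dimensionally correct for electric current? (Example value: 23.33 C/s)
Yes

electric current has SI base units: A
C/s reduces to the same SI base units, so it is a valid unit for electric current.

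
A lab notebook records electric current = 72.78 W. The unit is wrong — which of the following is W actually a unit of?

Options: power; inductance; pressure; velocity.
power

electric current should have units dimensionally equivalent to A (e.g. A).
The given unit 'W' reduces to kg * m^2 / s^3. Of the listed options, that is the dimensionality of power.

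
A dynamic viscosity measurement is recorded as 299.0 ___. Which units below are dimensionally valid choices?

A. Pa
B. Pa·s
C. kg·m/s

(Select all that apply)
B

dynamic viscosity has SI base units: kg / (m * s)

Checking each option against kg / (m * s):
  A. Pa: ✗ does not match
  B. Pa·s: ✓ matches
  C. kg·m/s: ✗ does not match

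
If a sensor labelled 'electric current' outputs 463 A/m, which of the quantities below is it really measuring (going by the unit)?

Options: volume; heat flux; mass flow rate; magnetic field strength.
magnetic field strength

electric current should have units dimensionally equivalent to A (e.g. A).
The given unit 'A/m' reduces to A / m. Of the listed options, that is the dimensionality of magnetic field strength.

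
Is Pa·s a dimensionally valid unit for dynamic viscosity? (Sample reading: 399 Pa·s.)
Yes

dynamic viscosity has SI base units: kg / (m * s)
Pa·s reduces to the same SI base units, so it is a valid unit for dynamic viscosity.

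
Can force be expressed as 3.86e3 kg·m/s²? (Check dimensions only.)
Yes

force has SI base units: kg * m / s^2
kg·m/s² reduces to the same SI base units, so it is a valid unit for force.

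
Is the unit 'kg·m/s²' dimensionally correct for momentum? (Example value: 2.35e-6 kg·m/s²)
No

momentum has SI base units: kg * m / s
kg·m/s² does NOT reduce to kg * m / s; a valid unit for momentum would be e.g. kg·m/s.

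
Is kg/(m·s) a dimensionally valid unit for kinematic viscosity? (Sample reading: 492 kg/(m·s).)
No

kinematic viscosity has SI base units: m^2 / s
kg/(m·s) does NOT reduce to m^2 / s; a valid unit for kinematic viscosity would be e.g. m²/s.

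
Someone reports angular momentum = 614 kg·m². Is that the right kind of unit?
No

angular momentum has SI base units: kg * m^2 / s
kg·m² does NOT reduce to kg * m^2 / s; a valid unit for angular momentum would be e.g. kg·m²/s.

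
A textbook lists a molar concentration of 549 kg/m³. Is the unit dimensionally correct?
No

molar concentration has SI base units: mol / m^3
kg/m³ does NOT reduce to mol / m^3; a valid unit for molar concentration would be e.g. mol/m³.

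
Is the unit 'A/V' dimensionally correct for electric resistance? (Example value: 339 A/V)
No

electric resistance has SI base units: kg * m^2 / (A^2 * s^3)
A/V does NOT reduce to kg * m^2 / (A^2 * s^3); a valid unit for electric resistance would be e.g. Ω.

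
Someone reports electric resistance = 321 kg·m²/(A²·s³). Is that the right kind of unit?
Yes

electric resistance has SI base units: kg * m^2 / (A^2 * s^3)
kg·m²/(A²·s³) reduces to the same SI base units, so it is a valid unit for electric resistance.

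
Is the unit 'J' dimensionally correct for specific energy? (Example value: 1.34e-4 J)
No

specific energy has SI base units: m^2 / s^2
J does NOT reduce to m^2 / s^2; a valid unit for specific energy would be e.g. J/kg.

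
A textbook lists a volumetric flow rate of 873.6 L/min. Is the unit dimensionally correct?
Yes

volumetric flow rate has SI base units: m^3 / s
L/min reduces to the same SI base units, so it is a valid unit for volumetric flow rate.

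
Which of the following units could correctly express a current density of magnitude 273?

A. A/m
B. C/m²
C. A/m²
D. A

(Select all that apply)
C

current density has SI base units: A / m^2

Checking each option against A / m^2:
  A. A/m: ✗ does not match
  B. C/m²: ✗ does not match
  C. A/m²: ✓ matches
  D. A: ✗ does not match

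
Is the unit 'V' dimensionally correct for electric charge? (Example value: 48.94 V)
No

electric charge has SI base units: A * s
V does NOT reduce to A * s; a valid unit for electric charge would be e.g. C.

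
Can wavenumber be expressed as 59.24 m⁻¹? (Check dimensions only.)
Yes

wavenumber has SI base units: 1 / m
m⁻¹ reduces to the same SI base units, so it is a valid unit for wavenumber.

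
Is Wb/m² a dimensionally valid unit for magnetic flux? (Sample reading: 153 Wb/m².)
No

magnetic flux has SI base units: kg * m^2 / (A * s^2)
Wb/m² does NOT reduce to kg * m^2 / (A * s^2); a valid unit for magnetic flux would be e.g. Wb.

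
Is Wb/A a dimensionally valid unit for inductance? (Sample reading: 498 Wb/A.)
Yes

inductance has SI base units: kg * m^2 / (A^2 * s^2)
Wb/A reduces to the same SI base units, so it is a valid unit for inductance.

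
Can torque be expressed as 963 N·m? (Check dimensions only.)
Yes

torque has SI base units: kg * m^2 / s^2
N·m reduces to the same SI base units, so it is a valid unit for torque.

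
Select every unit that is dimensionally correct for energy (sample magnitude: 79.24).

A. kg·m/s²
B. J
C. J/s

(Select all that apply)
B

energy has SI base units: kg * m^2 / s^2

Checking each option against kg * m^2 / s^2:
  A. kg·m/s²: ✗ does not match
  B. J: ✓ matches
  C. J/s: ✗ does not match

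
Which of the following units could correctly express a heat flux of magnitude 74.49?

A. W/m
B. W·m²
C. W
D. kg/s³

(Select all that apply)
D

heat flux has SI base units: kg / s^3

Checking each option against kg / s^3:
  A. W/m: ✗ does not match
  B. W·m²: ✗ does not match
  C. W: ✗ does not match
  D. kg/s³: ✓ matches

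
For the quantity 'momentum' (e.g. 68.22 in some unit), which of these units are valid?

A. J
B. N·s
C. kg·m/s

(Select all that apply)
B, C

momentum has SI base units: kg * m / s

Checking each option against kg * m / s:
  A. J: ✗ does not match
  B. N·s: ✓ matches
  C. kg·m/s: ✓ matches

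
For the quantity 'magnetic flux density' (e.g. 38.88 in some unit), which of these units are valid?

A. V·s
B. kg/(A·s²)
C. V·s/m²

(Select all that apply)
B, C

magnetic flux density has SI base units: kg / (A * s^2)

Checking each option against kg / (A * s^2):
  A. V·s: ✗ does not match
  B. kg/(A·s²): ✓ matches
  C. V·s/m²: ✓ matches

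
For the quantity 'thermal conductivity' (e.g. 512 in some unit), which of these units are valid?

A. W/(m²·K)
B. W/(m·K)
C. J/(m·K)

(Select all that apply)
B

thermal conductivity has SI base units: kg * m / (s^3 * K)

Checking each option against kg * m / (s^3 * K):
  A. W/(m²·K): ✗ does not match
  B. W/(m·K): ✓ matches
  C. J/(m·K): ✗ does not match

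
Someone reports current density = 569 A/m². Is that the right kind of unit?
Yes

current density has SI base units: A / m^2
A/m² reduces to the same SI base units, so it is a valid unit for current density.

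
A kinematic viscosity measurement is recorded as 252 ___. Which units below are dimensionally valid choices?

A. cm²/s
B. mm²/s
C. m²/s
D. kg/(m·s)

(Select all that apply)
A, B, C

kinematic viscosity has SI base units: m^2 / s

Checking each option against m^2 / s:
  A. cm²/s: ✓ matches
  B. mm²/s: ✓ matches
  C. m²/s: ✓ matches
  D. kg/(m·s): ✗ does not match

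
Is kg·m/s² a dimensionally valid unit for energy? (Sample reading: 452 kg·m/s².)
No

energy has SI base units: kg * m^2 / s^2
kg·m/s² does NOT reduce to kg * m^2 / s^2; a valid unit for energy would be e.g. J.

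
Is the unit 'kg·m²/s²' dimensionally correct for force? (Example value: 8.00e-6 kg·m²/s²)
No

force has SI base units: kg * m / s^2
kg·m²/s² does NOT reduce to kg * m / s^2; a valid unit for force would be e.g. N.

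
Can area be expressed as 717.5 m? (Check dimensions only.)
No

area has SI base units: m^2
m does NOT reduce to m^2; a valid unit for area would be e.g. m².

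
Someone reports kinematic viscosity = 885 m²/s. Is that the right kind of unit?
Yes

kinematic viscosity has SI base units: m^2 / s
m²/s reduces to the same SI base units, so it is a valid unit for kinematic viscosity.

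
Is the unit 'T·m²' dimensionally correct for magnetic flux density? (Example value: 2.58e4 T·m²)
No

magnetic flux density has SI base units: kg / (A * s^2)
T·m² does NOT reduce to kg / (A * s^2); a valid unit for magnetic flux density would be e.g. T.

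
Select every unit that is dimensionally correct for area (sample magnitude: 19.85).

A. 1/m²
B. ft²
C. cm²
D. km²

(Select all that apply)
B, C, D

area has SI base units: m^2

Checking each option against m^2:
  A. 1/m²: ✗ does not match
  B. ft²: ✓ matches
  C. cm²: ✓ matches
  D. km²: ✓ matches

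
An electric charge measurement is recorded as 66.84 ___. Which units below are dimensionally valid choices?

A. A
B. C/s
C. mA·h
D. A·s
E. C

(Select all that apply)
C, D, E

electric charge has SI base units: A * s

Checking each option against A * s:
  A. A: ✗ does not match
  B. C/s: ✗ does not match
  C. mA·h: ✓ matches
  D. A·s: ✓ matches
  E. C: ✓ matches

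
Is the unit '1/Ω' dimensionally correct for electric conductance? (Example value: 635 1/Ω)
Yes

electric conductance has SI base units: A^2 * s^3 / (kg * m^2)
1/Ω reduces to the same SI base units, so it is a valid unit for electric conductance.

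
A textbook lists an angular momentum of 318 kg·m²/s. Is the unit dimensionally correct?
Yes

angular momentum has SI base units: kg * m^2 / s
kg·m²/s reduces to the same SI base units, so it is a valid unit for angular momentum.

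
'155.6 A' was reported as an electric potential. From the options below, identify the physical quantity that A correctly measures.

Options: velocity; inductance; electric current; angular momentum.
electric current

electric potential should have units dimensionally equivalent to kg * m^2 / (A * s^3) (e.g. V).
The given unit 'A' reduces to A. Of the listed options, that is the dimensionality of electric current.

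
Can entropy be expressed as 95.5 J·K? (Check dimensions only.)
No

entropy has SI base units: kg * m^2 / (s^2 * K)
J·K does NOT reduce to kg * m^2 / (s^2 * K); a valid unit for entropy would be e.g. J/K.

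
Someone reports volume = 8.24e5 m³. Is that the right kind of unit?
Yes

volume has SI base units: m^3
m³ reduces to the same SI base units, so it is a valid unit for volume.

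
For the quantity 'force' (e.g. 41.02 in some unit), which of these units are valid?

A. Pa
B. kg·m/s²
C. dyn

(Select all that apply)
B, C

force has SI base units: kg * m / s^2

Checking each option against kg * m / s^2:
  A. Pa: ✗ does not match
  B. kg·m/s²: ✓ matches
  C. dyn: ✓ matches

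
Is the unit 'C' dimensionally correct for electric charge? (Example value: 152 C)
Yes

electric charge has SI base units: A * s
C reduces to the same SI base units, so it is a valid unit for electric charge.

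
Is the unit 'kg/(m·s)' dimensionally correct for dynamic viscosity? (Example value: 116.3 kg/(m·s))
Yes

dynamic viscosity has SI base units: kg / (m * s)
kg/(m·s) reduces to the same SI base units, so it is a valid unit for dynamic viscosity.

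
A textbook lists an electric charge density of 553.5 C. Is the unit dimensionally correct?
No

electric charge density has SI base units: A * s / m^3
C does NOT reduce to A * s / m^3; a valid unit for electric charge density would be e.g. C/m³.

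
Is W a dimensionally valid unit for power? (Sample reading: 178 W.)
Yes

power has SI base units: kg * m^2 / s^3
W reduces to the same SI base units, so it is a valid unit for power.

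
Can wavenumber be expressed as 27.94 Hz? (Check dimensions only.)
No

wavenumber has SI base units: 1 / m
Hz does NOT reduce to 1 / m; a valid unit for wavenumber would be e.g. 1/m.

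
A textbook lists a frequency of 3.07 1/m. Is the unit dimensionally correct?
No

frequency has SI base units: 1 / s
1/m does NOT reduce to 1 / s; a valid unit for frequency would be e.g. Hz.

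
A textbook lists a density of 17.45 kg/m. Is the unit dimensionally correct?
No

density has SI base units: kg / m^3
kg/m does NOT reduce to kg / m^3; a valid unit for density would be e.g. kg/m³.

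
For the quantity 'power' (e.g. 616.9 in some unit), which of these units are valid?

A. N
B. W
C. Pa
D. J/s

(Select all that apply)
B, D

power has SI base units: kg * m^2 / s^3

Checking each option against kg * m^2 / s^3:
  A. N: ✗ does not match
  B. W: ✓ matches
  C. Pa: ✗ does not match
  D. J/s: ✓ matches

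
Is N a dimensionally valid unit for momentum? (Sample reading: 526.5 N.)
No

momentum has SI base units: kg * m / s
N does NOT reduce to kg * m / s; a valid unit for momentum would be e.g. kg·m/s.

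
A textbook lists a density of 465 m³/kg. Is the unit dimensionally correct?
No

density has SI base units: kg / m^3
m³/kg does NOT reduce to kg / m^3; a valid unit for density would be e.g. kg/m³.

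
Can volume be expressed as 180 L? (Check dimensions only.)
Yes

volume has SI base units: m^3
L reduces to the same SI base units, so it is a valid unit for volume.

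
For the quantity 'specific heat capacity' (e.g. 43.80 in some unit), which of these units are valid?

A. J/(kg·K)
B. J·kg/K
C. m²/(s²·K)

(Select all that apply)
A, C

specific heat capacity has SI base units: m^2 / (s^2 * K)

Checking each option against m^2 / (s^2 * K):
  A. J/(kg·K): ✓ matches
  B. J·kg/K: ✗ does not match
  C. m²/(s²·K): ✓ matches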